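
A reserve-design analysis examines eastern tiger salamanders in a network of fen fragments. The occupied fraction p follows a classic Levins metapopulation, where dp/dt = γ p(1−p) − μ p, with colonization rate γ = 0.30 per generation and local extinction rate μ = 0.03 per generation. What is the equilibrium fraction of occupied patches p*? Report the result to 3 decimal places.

Setting dp/dt = 0 and dividing through by p* gives γ·(1−p*) = μ.
So p* = 1 − μ/γ = 1 − 0.03/0.30 = 1 − 0.1000 = 0.9000.

0.900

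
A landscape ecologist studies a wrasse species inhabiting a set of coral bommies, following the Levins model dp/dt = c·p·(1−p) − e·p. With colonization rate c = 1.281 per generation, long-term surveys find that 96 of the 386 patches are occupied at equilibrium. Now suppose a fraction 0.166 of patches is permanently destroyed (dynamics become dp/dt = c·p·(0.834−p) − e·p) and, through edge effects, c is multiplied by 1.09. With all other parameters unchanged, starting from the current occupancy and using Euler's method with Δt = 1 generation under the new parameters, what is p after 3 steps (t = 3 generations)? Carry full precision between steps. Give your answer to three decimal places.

Observed p* = 96/386 = 0.24870.
Balance c(1−p*) = e gives e = 1.281×(1 − 0.24870) = 0.96241.
Starting from p₀ = 0.24870; update p ← p + (dp/dt)·Δt with the new parameters.
p: 0.24870 → 0.21260  (Δp = -0.03610)
p: 0.21260 → 0.19246  (Δp = -0.02015)
p: 0.19246 → 0.17963  (Δp = -0.01282)

0.180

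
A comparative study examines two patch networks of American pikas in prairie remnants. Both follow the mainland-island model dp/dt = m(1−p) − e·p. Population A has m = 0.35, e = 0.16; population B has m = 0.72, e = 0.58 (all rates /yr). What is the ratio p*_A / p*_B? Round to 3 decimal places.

A: p*_A = m/(m+e) = 0.35/0.5100 = 0.6863.
B: p*_B = 0.72/1.3000 = 0.5538.
p*_A / p*_B = 0.6863/0.5538 = 1.2391.

1.239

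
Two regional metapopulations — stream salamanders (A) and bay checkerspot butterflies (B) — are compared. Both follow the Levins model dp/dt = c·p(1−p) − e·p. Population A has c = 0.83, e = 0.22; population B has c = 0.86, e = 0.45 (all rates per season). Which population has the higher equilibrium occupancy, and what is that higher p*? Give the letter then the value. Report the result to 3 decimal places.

A, 0.735

A: p*_A = 1 − 0.22/0.83 = 0.7349.
B: p*_B = 1 − 0.45/0.86 = 0.4767.
A is higher at 0.7349.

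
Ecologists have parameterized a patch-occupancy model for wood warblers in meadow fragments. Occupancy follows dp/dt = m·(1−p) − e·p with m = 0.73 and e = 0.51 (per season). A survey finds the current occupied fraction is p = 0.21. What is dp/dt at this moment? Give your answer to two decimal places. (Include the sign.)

Colonization term: m·(1−p) = 0.73×0.7900 = 0.57670.
Extinction term: e·p = 0.10710.
dp/dt = 0.57670 − 0.10710 = 0.46960.

0.47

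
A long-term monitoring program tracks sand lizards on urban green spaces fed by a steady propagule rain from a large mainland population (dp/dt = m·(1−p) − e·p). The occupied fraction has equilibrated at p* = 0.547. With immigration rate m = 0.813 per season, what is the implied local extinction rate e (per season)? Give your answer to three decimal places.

At equilibrium m(1−p*) = e·p*, so e = m(1−p*)/p*.
e = 0.813 × 0.4530 / 0.547 = 0.6733.

0.673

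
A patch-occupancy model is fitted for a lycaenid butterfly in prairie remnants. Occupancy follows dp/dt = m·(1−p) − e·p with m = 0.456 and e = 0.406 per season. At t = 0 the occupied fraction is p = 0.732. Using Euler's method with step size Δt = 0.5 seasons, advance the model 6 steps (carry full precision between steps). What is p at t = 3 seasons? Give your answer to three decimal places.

Update rule: p ← p + [m·(1−p) − e·p]·Δt with Δt = 0.5.
step 1: Δp = -0.08749, p = 0.64451
step 2: Δp = -0.04978, p = 0.59473
step 3: Δp = -0.02833, p = 0.56640
step 4: Δp = -0.01612, p = 0.55028
step 5: Δp = -0.00917, p = 0.54111
step 6: Δp = -0.00522, p = 0.53589

0.536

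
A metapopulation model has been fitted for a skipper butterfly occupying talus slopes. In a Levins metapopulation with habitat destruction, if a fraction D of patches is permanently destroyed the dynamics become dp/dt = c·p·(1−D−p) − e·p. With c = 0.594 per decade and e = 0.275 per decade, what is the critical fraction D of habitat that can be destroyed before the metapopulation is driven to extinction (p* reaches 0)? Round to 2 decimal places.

The nontrivial equilibrium is p* = (1−D) − e/c; extinction occurs when this hits zero.
So D_crit = 1 − e/c = 1 − 0.275/0.594 = 1 − 0.4630 = 0.5370.
This equals the undisturbed p*, a classic result of Lande's extension.

0.54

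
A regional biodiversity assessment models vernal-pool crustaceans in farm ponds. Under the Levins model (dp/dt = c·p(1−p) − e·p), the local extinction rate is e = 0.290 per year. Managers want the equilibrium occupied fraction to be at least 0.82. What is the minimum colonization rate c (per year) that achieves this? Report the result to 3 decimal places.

p* = 1 − e/c ≥ 0.82 requires e/c ≤ 0.1800, i.e. c ≥ e/0.1800.
c_min = 0.290/0.1800 = 1.6111.

1.611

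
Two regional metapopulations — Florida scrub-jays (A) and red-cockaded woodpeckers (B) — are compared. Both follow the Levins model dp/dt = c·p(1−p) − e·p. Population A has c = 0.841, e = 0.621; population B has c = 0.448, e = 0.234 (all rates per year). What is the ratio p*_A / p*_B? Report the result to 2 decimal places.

A: p*_A = 1 − 0.621/0.841 = 0.2616.
B: p*_B = 1 − 0.234/0.448 = 0.4777.
p*_A / p*_B = 0.2616/0.4777 = 0.5476.

0.55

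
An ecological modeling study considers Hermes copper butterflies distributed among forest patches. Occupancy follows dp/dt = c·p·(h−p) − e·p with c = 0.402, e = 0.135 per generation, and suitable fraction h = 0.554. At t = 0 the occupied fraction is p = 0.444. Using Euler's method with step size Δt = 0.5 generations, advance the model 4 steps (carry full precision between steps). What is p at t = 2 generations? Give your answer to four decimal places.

Update rule: p ← p + [c·p·(h−p) − e·p]·Δt with Δt = 0.5.
step 1: Δp = -0.02015, p = 0.42385
step 2: Δp = -0.01752, p = 0.40633
step 3: Δp = -0.01537, p = 0.39096
step 4: Δp = -0.01358, p = 0.37738

0.3774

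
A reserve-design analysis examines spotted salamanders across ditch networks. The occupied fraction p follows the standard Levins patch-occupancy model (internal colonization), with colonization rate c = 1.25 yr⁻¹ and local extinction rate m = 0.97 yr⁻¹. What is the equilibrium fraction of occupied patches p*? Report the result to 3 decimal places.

Setting dp/dt = 0 and dividing through by p* gives c·(1−p*) = m.
So p* = 1 − m/c = 1 − 0.97/1.25 = 1 − 0.7760 = 0.2240.

0.224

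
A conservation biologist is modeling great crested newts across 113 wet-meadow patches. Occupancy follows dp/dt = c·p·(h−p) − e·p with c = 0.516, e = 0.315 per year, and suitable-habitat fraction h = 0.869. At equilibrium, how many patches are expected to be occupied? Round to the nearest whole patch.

29

p* = h − e/c = 0.869 − 0.6105 = 0.2585.
Expected occupied patches = N × p* = 113 × 0.2585 = 29.21 ≈ 29.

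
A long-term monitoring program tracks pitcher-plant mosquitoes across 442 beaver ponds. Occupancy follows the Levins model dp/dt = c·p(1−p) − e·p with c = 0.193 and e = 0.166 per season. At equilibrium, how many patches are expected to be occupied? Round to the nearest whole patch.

62

p* = 1 − e/c = 1 − 0.166/0.193 = 0.1399.
Expected occupied patches = N × p* = 442 × 0.1399 = 61.83 ≈ 62.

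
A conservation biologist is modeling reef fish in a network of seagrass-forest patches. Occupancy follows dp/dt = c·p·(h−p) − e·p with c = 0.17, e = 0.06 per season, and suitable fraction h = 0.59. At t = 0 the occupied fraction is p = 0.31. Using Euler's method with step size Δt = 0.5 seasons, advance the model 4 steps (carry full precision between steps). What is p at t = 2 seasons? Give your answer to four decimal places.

Update rule: p ← p + [c·p·(h−p) − e·p]·Δt with Δt = 0.5.
step 1: Δp = -0.00192, p = 0.30808
step 2: Δp = -0.00186, p = 0.30622
step 3: Δp = -0.00180, p = 0.30442
step 4: Δp = -0.00174, p = 0.30268

0.3027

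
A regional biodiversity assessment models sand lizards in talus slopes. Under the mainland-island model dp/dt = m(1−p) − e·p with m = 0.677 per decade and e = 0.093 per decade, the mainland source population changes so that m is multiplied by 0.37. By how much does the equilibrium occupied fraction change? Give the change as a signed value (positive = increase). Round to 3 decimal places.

-0.150

Before: p* = 0.677/(0.677+0.093) = 0.8792.
After: m = 0.25049, e = 0.093; p* = 0.25049/0.3435 = 0.7292.
Δp* = 0.7292 − 0.8792 = -0.1500.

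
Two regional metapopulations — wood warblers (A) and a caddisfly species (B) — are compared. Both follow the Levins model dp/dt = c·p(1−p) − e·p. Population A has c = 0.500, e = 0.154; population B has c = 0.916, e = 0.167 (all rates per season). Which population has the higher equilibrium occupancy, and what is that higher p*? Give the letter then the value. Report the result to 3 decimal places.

B, 0.818

A: p*_A = 1 − 0.154/0.500 = 0.6920.
B: p*_B = 1 − 0.167/0.916 = 0.8177.
B is higher at 0.8177.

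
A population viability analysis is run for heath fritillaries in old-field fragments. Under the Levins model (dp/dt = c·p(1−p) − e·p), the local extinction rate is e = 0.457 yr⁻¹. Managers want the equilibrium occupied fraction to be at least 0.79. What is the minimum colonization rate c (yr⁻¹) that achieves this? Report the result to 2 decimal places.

p* = 1 − e/c ≥ 0.79 requires e/c ≤ 0.2100, i.e. c ≥ e/0.2100.
c_min = 0.457/0.2100 = 2.1762.

2.18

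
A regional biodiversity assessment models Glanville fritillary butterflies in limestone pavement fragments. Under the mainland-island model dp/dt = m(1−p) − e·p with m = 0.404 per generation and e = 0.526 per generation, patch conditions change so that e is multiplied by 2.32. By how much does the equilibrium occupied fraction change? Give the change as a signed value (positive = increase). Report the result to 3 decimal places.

Before: p* = 0.404/(0.404+0.526) = 0.4344.
After: m = 0.404, e = 1.22032; p* = 0.404/1.6243 = 0.2487.
Δp* = 0.2487 − 0.4344 = -0.1857.

-0.186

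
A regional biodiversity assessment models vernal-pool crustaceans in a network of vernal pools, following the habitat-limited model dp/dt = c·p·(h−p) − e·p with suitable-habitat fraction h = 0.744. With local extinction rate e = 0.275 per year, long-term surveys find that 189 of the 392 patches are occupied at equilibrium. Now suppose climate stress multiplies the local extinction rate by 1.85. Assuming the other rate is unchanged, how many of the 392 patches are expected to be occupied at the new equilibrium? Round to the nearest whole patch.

102

Observed p* = 189/392 = 0.48214.
Balance c(h−p*) = e gives c = e/(0.744 − 0.48214) = 0.275/0.26186 = 1.05018.
New p* = 0.744 − e/c = 0.744 − 0.50875/1.05018 = 0.25956.
Expected occupied = 392 × 0.25956 = 101.75 ≈ 102.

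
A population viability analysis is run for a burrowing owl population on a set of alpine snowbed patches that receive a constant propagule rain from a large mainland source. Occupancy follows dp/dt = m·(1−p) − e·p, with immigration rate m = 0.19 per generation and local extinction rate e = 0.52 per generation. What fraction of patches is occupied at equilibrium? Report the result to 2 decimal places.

0.27

Setting dp/dt = 0: m − m·p* = e·p*, so m = (m+e)·p*.
p* = m/(m+e) = 0.19/(0.19+0.52) = 0.19/0.7100 = 0.2676.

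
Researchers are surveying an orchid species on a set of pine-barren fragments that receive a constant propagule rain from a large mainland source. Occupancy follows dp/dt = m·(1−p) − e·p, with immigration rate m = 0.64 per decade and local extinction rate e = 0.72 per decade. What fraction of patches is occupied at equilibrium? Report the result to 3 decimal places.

At equilibrium the propagule rain into empty patches balances local extinction: m(1−p*) = e·p*.
p* = m/(m+e) = 0.64/(0.64+0.72) = 0.64/1.3600 = 0.4706.

0.471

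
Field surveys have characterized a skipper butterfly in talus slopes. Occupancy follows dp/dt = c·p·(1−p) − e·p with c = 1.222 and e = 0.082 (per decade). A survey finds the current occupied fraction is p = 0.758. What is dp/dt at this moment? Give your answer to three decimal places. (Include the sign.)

Colonization term: c·p·(1−p) = 1.222×0.758×0.2420 = 0.22416.
Extinction term: e·p = 0.06216.
dp/dt = 0.22416 − 0.06216 = 0.16200.

0.162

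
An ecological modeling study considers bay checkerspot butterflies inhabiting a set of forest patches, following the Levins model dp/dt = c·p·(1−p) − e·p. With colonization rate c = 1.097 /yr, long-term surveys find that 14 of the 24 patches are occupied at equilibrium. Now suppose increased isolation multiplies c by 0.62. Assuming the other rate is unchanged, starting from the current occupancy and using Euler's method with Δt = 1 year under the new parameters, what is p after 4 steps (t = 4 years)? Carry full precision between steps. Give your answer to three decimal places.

Observed p* = 14/24 = 0.58333.
Balance c(1−p*) = e gives e = 1.097×(1 − 0.58333) = 0.45708.
Starting from p₀ = 0.58333; update p ← p + (dp/dt)·Δt with the new parameters.
t = 1: p = 0.58333 + (-0.10132) = 0.48201
t = 2: p = 0.48201 + (-0.05051) = 0.43151
t = 3: p = 0.43151 + (-0.03039) = 0.40112
t = 4: p = 0.40112 + (-0.01996) = 0.38116

0.381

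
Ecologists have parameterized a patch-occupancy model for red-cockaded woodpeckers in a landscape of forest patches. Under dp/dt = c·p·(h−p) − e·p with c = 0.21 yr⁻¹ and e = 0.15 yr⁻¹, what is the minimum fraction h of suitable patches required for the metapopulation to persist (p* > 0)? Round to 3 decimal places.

p* = h − e/c is positive only when h > e/c.
h_min = e/c = 0.15/0.21 = 0.7143.

0.714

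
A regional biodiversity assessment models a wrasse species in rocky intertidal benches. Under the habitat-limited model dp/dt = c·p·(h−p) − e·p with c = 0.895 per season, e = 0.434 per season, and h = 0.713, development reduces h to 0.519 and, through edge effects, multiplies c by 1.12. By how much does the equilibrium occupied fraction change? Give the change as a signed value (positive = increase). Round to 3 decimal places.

Before: p* = h − e/c = 0.713 − 0.434/0.895 = 0.713 − 0.4849 = 0.2281.
After: c = 1.0024, e = 0.434, h = 0.519; p* = 0.519 − 0.434/1.0024 = 0.0860.
Δp* = 0.0860 − 0.2281 = -0.1420.

-0.142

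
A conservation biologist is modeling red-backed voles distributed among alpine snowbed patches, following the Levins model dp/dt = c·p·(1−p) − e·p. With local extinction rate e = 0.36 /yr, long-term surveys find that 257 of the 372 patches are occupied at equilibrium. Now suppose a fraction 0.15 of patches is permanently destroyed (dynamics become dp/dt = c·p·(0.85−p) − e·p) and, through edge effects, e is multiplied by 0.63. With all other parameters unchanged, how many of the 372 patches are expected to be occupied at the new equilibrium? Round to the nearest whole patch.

244

Observed p* = 257/372 = 0.69086.
Balance c(1−p*) = e gives c = e/(1 − 0.69086) = 0.36/0.30914 = 1.16452.
New p* = 0.85 − e/c = 0.85 − 0.22680/1.16452 = 0.65524.
Expected occupied = 372 × 0.65524 = 243.75 ≈ 244.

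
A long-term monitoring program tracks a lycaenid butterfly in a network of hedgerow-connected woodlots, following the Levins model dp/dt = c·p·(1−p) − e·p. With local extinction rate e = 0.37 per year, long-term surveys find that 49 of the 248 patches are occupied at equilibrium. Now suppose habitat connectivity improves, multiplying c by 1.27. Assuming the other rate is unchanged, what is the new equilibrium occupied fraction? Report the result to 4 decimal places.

0.3682

Observed p* = 49/248 = 0.19758.
Balance c(1−p*) = e gives c = e/(1 − 0.19758) = 0.37/0.80242 = 0.46111.
New p* = 1 − e/c = 1 − 0.37000/0.58561 = 0.36818.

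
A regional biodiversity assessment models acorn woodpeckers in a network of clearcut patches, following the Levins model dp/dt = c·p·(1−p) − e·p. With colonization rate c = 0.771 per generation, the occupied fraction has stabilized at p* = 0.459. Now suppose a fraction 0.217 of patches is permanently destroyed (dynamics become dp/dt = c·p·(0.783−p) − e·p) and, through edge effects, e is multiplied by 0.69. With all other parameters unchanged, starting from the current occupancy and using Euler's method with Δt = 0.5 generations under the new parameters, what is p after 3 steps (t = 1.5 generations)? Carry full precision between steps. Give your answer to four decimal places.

0.4375

Balance c(1−p*) = e gives e = 0.771×(1 − 0.45900) = 0.41711.
Starting from p₀ = 0.45900; update p ← p + (dp/dt)·Δt with the new parameters.
step 1: Δp = -0.00872, p = 0.45028
step 2: Δp = -0.00704, p = 0.44324
step 3: Δp = -0.00573, p = 0.43751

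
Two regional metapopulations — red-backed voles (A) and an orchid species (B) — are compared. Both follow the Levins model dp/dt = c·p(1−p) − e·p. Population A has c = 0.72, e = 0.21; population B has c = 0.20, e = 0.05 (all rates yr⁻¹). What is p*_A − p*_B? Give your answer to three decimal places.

A: p*_A = 1 − 0.21/0.72 = 0.7083.
B: p*_B = 1 − 0.05/0.20 = 0.7500.
p*_A − p*_B = 0.7083 − 0.7500 = -0.0417.

-0.042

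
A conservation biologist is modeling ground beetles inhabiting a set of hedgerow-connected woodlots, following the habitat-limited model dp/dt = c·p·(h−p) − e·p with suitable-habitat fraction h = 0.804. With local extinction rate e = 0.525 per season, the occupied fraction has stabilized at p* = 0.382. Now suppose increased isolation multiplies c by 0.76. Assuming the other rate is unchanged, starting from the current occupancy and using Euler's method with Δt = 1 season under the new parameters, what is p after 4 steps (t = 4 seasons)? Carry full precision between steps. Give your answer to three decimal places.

0.279

Balance c(h−p*) = e gives c = e/(0.804 − 0.38200) = 0.525/0.42200 = 1.24408.
Starting from p₀ = 0.38200; update p ← p + (dp/dt)·Δt with the new parameters.
step 1: Δp = -0.04813, p = 0.33387
step 2: Δp = -0.02687, p = 0.30699
step 3: Δp = -0.01691, p = 0.29008
step 4: Δp = -0.01134, p = 0.27874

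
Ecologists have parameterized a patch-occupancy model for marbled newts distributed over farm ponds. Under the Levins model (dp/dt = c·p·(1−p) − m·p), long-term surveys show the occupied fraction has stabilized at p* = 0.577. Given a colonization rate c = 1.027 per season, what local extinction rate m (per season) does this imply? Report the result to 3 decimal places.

At equilibrium c(1−p*) = m.
m = 1.027 × (1 − 0.577) = 1.027 × 0.4230 = 0.4344.

0.434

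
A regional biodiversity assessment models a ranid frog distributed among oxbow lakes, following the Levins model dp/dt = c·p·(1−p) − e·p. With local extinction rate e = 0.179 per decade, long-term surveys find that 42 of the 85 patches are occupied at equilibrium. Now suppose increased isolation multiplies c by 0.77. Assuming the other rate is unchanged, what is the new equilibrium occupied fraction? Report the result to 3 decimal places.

Observed p* = 42/85 = 0.49412.
Balance c(1−p*) = e gives c = e/(1 − 0.49412) = 0.179/0.50588 = 0.35384.
New p* = 1 − e/c = 1 − 0.17900/0.27246 = 0.34302.

0.343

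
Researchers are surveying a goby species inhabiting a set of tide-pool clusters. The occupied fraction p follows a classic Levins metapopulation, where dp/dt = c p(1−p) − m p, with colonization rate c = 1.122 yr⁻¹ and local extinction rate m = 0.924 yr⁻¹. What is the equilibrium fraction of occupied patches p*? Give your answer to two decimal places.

Setting dp/dt = 0 and dividing through by p* gives c·(1−p*) = m.
So p* = 1 − m/c = 1 − 0.924/1.122 = 1 − 0.8235 = 0.1765.

0.18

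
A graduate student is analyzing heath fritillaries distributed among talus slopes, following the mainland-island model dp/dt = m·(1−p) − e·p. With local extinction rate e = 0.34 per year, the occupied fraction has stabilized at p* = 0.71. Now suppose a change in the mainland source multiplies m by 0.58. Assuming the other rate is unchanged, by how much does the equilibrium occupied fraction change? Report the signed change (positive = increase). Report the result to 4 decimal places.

-0.1232

Balance m(1−p*) = e·p* gives m = e·p*/(1−p*) = 0.34×0.71000/0.29000 = 0.83241.
New p* = m/(m+e) = 0.48280/(0.48280+0.34000) = 0.58678.
Δp* = 0.58678 − 0.71000 = -0.12322.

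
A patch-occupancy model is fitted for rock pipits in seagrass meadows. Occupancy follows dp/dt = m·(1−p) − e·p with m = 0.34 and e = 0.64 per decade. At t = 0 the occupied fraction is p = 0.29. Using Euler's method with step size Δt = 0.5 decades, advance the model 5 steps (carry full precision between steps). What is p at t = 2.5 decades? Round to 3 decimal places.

Update rule: p ← p + [m·(1−p) − e·p]·Δt with Δt = 0.5.
step 1: Δp = +0.02790, p = 0.31790
step 2: Δp = +0.01423, p = 0.33213
step 3: Δp = +0.00726, p = 0.33939
step 4: Δp = +0.00370, p = 0.34309
step 5: Δp = +0.00189, p = 0.34497

0.345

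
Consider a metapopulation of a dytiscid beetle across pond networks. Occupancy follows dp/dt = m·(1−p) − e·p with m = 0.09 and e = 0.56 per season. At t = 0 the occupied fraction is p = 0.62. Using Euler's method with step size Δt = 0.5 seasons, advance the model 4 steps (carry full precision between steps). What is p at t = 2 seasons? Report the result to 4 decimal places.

Update rule: p ← p + [m·(1−p) − e·p]·Δt with Δt = 0.5.
p: 0.62000 → 0.46350  (Δp = -0.15650)
p: 0.46350 → 0.35786  (Δp = -0.10564)
p: 0.35786 → 0.28656  (Δp = -0.07131)
p: 0.28656 → 0.23843  (Δp = -0.04813)

0.2384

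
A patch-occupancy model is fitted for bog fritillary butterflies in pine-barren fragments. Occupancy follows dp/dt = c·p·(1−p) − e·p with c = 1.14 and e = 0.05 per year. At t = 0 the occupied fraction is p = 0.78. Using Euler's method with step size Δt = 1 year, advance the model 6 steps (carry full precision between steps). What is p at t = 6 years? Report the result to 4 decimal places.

0.9561

Update rule: p ← p + [c·p·(1−p) − e·p]·Δt with Δt = 1.
step 1: Δp = +0.15662, p = 0.93662
step 2: Δp = +0.02084, p = 0.95746
step 3: Δp = -0.00144, p = 0.95602
step 4: Δp = +0.00013, p = 0.95615
step 5: Δp = -0.00001, p = 0.95614
step 6: Δp = +0.00000, p = 0.95614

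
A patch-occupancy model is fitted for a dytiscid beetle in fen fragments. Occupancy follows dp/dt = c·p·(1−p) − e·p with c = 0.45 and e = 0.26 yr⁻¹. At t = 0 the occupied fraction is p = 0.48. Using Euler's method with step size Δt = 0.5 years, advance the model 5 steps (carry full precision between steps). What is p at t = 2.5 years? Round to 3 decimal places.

0.455

Update rule: p ← p + [c·p·(1−p) − e·p]·Δt with Δt = 0.5.
step 1: Δp = -0.00624, p = 0.47376
step 2: Δp = -0.00549, p = 0.46827
step 3: Δp = -0.00485, p = 0.46342
step 4: Δp = -0.00430, p = 0.45912
step 5: Δp = -0.00381, p = 0.45531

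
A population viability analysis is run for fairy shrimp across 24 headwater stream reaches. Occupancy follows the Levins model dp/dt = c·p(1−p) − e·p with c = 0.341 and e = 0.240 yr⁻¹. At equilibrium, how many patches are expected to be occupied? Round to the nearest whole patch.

7

p* = 1 − e/c = 1 − 0.240/0.341 = 0.2962.
Expected occupied patches = N × p* = 24 × 0.2962 = 7.11 ≈ 7.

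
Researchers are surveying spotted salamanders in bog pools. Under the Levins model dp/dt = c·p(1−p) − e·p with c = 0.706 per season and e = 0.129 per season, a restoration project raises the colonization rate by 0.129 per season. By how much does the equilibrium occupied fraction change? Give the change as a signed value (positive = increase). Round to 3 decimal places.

0.028

Before: p* = 1 − 0.129/0.706 = 0.8173.
After the change, c = 0.835, e = 0.129, so p* = 1 − 0.129/0.835 = 0.8455.
Δp* = 0.8455 − 0.8173 = +0.0282.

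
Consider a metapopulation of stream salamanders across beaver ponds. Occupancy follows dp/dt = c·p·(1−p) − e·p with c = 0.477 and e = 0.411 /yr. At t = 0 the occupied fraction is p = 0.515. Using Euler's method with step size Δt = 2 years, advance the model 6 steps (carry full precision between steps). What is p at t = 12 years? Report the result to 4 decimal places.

0.1871

Update rule: p ← p + [c·p·(1−p) − e·p]·Δt with Δt = 2.
t = 2: p = 0.51500 + (-0.18504) = 0.32996
t = 4: p = 0.32996 + (-0.06031) = 0.26965
t = 6: p = 0.26965 + (-0.03377) = 0.23588
t = 8: p = 0.23588 + (-0.02194) = 0.21393
t = 10: p = 0.21393 + (-0.01542) = 0.19851
t = 12: p = 0.19851 + (-0.01139) = 0.18712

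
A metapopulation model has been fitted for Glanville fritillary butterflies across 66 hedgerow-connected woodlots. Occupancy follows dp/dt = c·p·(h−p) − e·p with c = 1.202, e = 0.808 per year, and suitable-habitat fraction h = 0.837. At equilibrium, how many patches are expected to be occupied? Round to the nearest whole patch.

p* = h − e/c = 0.837 − 0.6722 = 0.1648.
Expected occupied patches = N × p* = 66 × 0.1648 = 10.88 ≈ 11.

11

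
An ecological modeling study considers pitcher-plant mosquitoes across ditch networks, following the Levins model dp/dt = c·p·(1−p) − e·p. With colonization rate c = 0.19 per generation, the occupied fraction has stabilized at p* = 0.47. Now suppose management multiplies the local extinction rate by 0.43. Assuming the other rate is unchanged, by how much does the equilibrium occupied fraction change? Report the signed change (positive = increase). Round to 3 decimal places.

0.302

Balance c(1−p*) = e gives e = 0.19×(1 − 0.47000) = 0.10070.
New p* = 1 − e/c = 1 − 0.04330/0.19000 = 0.77211.
Δp* = 0.77211 − 0.47000 = +0.30211.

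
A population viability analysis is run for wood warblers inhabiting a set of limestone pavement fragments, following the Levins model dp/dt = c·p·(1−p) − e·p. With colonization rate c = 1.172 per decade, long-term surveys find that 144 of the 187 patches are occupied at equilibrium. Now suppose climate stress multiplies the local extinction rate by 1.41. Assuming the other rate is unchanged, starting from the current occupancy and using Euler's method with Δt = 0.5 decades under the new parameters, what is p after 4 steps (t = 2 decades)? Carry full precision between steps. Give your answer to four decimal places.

Observed p* = 144/187 = 0.77005.
Balance c(1−p*) = e gives e = 1.172×(1 − 0.77005) = 0.26950.
Starting from p₀ = 0.77005; update p ← p + (dp/dt)·Δt with the new parameters.
p: 0.77005 → 0.72751  (Δp = -0.04254)
p: 0.72751 → 0.70545  (Δp = -0.02206)
p: 0.70545 → 0.69319  (Δp = -0.01227)
p: 0.69319 → 0.68611  (Δp = -0.00707)

0.6861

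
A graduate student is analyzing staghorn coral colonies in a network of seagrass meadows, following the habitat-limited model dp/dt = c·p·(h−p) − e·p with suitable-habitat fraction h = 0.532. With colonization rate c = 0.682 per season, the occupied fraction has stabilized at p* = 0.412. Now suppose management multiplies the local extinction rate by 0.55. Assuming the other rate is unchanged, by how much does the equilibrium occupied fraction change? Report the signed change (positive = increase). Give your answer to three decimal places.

Balance c(h−p*) = e gives e = 0.682×(0.532 − 0.41200) = 0.08184.
New p* = 0.532 − e/c = 0.532 − 0.04501/0.68200 = 0.46600.
Δp* = 0.46600 − 0.41200 = +0.05400.

0.054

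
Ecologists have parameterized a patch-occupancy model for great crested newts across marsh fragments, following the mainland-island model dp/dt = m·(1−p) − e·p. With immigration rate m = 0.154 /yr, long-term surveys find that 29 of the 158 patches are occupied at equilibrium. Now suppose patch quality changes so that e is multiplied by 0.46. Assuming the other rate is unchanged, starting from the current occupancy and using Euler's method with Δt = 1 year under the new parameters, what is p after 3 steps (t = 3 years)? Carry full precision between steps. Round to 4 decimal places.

Observed p* = 29/158 = 0.18354.
Balance m(1−p*) = e·p* gives e = m(1−p*)/p* = 0.154×0.81646/0.18354 = 0.68503.
Starting from p₀ = 0.18354; update p ← p + (dp/dt)·Δt with the new parameters.
t = 1: p = 0.18354 + (+0.06790) = 0.25144
t = 2: p = 0.25144 + (+0.03605) = 0.28749
t = 3: p = 0.28749 + (+0.01914) = 0.30662

0.3066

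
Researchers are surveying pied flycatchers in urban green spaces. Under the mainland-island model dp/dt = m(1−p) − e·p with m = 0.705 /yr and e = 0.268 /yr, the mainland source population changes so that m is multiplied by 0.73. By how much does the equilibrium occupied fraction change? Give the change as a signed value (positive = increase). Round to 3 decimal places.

-0.067

Before: p* = 0.705/(0.705+0.268) = 0.7246.
After: m = 0.51465, e = 0.268; p* = 0.51465/0.7826 = 0.6576.
Δp* = 0.6576 − 0.7246 = -0.0670.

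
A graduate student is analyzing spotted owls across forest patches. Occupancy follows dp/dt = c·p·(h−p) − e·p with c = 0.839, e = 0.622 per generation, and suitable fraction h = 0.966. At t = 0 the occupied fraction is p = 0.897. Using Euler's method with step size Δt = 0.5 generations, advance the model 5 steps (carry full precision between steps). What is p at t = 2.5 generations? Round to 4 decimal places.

Update rule: p ← p + [c·p·(h−p) − e·p]·Δt with Δt = 0.5.
p: 0.89700 → 0.64400  (Δp = -0.25300)
p: 0.64400 → 0.53071  (Δp = -0.11329)
p: 0.53071 → 0.46257  (Δp = -0.06814)
p: 0.46257 → 0.41640  (Δp = -0.04617)
p: 0.41640 → 0.38290  (Δp = -0.03350)

0.3829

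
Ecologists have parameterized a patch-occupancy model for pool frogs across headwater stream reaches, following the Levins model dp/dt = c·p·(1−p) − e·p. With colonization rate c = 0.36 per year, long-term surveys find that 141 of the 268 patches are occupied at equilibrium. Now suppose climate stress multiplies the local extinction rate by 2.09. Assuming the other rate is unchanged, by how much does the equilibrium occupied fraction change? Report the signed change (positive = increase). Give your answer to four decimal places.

Observed p* = 141/268 = 0.52612.
Balance c(1−p*) = e gives e = 0.36×(1 − 0.52612) = 0.17060.
New p* = 1 − e/c = 1 − 0.35655/0.36000 = 0.00958.
Δp* = 0.00958 − 0.52612 = -0.51654.

-0.5165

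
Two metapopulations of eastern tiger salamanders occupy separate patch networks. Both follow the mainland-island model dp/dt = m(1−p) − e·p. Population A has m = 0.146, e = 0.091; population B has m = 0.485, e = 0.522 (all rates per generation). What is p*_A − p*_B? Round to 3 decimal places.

A: p*_A = m/(m+e) = 0.146/0.2370 = 0.6160.
B: p*_B = 0.485/1.0070 = 0.4816.
p*_A − p*_B = 0.6160 − 0.4816 = 0.1344.

0.134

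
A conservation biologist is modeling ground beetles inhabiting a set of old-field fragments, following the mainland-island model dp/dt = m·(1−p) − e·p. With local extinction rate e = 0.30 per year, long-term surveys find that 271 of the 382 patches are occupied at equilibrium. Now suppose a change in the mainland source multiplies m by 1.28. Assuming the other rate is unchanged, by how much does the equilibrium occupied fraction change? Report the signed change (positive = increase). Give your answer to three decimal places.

Observed p* = 271/382 = 0.70942.
Balance m(1−p*) = e·p* gives m = e·p*/(1−p*) = 0.30×0.70942/0.29058 = 0.73242.
New p* = m/(m+e) = 0.93750/(0.93750+0.30000) = 0.75758.
Δp* = 0.75758 − 0.70942 = +0.04816.

0.048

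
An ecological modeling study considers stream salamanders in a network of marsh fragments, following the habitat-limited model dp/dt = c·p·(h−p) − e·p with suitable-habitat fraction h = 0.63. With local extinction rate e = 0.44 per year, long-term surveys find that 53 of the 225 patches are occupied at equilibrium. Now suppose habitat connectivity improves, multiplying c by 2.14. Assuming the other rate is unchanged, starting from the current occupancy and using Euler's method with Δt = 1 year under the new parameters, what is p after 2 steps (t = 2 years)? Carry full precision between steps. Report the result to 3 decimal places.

0.431

Observed p* = 53/225 = 0.23556.
Balance c(h−p*) = e gives c = e/(0.63 − 0.23556) = 0.44/0.39444 = 1.11549.
Starting from p₀ = 0.23556; update p ← p + (dp/dt)·Δt with the new parameters.
p: 0.23556 → 0.35371  (Δp = +0.11815)
p: 0.35371 → 0.43137  (Δp = +0.07766)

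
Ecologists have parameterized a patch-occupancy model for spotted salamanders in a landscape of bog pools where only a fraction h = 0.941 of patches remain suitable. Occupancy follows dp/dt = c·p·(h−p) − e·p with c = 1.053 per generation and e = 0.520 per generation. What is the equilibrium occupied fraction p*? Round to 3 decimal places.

Setting dp/dt = 0 and dividing by p* gives c·(h−p*) = e.
So p* = h − e/c = 0.941 − 0.520/1.053 = 0.941 − 0.4938 = 0.4472.

0.447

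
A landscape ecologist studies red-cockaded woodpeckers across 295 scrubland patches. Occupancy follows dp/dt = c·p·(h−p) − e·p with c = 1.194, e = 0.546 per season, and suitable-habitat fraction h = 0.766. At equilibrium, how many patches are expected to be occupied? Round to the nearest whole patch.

p* = h − e/c = 0.766 − 0.4573 = 0.3087.
Expected occupied patches = N × p* = 295 × 0.3087 = 91.07 ≈ 91.

91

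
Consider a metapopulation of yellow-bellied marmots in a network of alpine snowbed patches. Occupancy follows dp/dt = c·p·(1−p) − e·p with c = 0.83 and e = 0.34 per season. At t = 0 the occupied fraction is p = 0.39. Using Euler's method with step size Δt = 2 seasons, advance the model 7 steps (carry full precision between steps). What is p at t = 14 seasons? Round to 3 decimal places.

Update rule: p ← p + [c·p·(1−p) − e·p]·Δt with Δt = 2.
t = 2: p = 0.39000 + (+0.12971) = 0.51971
t = 4: p = 0.51971 + (+0.06095) = 0.58066
t = 6: p = 0.58066 + (+0.00935) = 0.59001
t = 8: p = 0.59001 + (+0.00034) = 0.59035
t = 10: p = 0.59035 + (+0.00001) = 0.59036
t = 12: p = 0.59036 + (+0.00000) = 0.59036
t = 14: p = 0.59036 + (+0.00000) = 0.59036

0.590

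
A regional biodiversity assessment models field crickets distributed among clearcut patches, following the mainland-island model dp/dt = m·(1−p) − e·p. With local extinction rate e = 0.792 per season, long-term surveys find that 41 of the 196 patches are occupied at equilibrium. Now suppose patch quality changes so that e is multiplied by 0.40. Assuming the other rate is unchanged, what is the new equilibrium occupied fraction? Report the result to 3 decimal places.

0.398

Observed p* = 41/196 = 0.20918.
Balance m(1−p*) = e·p* gives m = e·p*/(1−p*) = 0.792×0.20918/0.79082 = 0.20949.
New p* = m/(m+e) = 0.20949/(0.20949+0.31680) = 0.39805.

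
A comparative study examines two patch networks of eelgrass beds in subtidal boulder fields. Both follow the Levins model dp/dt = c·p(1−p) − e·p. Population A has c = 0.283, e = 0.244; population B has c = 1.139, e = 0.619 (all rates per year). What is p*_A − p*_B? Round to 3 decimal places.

-0.319

A: p*_A = 1 − 0.244/0.283 = 0.1378.
B: p*_B = 1 − 0.619/1.139 = 0.4565.
p*_A − p*_B = 0.1378 − 0.4565 = -0.3187.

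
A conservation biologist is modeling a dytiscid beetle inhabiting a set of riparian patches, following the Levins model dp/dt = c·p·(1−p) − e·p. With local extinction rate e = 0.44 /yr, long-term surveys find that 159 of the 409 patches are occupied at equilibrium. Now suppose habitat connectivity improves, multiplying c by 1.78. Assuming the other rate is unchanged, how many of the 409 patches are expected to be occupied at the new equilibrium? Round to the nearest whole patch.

269

Observed p* = 159/409 = 0.38875.
Balance c(1−p*) = e gives c = e/(1 − 0.38875) = 0.44/0.61125 = 0.71984.
New p* = 1 − e/c = 1 − 0.44000/1.28132 = 0.65660.
Expected occupied = 409 × 0.65660 = 268.55 ≈ 269.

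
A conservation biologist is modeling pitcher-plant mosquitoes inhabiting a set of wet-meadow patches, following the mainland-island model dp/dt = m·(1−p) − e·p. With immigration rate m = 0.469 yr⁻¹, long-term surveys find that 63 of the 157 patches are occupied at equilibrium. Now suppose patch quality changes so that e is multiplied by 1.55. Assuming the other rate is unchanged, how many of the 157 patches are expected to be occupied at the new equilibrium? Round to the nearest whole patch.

Observed p* = 63/157 = 0.40127.
Balance m(1−p*) = e·p* gives e = m(1−p*)/p* = 0.469×0.59873/0.40127 = 0.69979.
New p* = m/(m+e) = 0.46900/(0.46900+1.08467) = 0.30187.
Expected occupied = 157 × 0.30187 = 47.39 ≈ 47.

47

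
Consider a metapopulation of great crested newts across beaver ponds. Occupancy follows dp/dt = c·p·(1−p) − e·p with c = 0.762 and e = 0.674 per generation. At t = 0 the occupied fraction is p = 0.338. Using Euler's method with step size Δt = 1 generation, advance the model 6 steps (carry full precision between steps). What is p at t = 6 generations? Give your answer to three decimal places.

Update rule: p ← p + [c·p·(1−p) − e·p]·Δt with Δt = 1.
  1  |  dp/dt·Δt = -0.057310  |  p_1 = 0.280690
  2  |  dp/dt·Δt = -0.035335  |  p_2 = 0.245355
  3  |  dp/dt·Δt = -0.024281  |  p_3 = 0.221075
  4  |  dp/dt·Δt = -0.017787  |  p_4 = 0.203287
  5  |  dp/dt·Δt = -0.013601  |  p_5 = 0.189686
  6  |  dp/dt·Δt = -0.010725  |  p_6 = 0.178961

0.179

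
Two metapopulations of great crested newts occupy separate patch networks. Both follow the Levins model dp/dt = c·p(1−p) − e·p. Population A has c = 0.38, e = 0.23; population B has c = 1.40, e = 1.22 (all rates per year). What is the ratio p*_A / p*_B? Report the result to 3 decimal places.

3.070

A: p*_A = 1 − 0.23/0.38 = 0.3947.
B: p*_B = 1 − 1.22/1.40 = 0.1286.
p*_A / p*_B = 0.3947/0.1286 = 3.0702.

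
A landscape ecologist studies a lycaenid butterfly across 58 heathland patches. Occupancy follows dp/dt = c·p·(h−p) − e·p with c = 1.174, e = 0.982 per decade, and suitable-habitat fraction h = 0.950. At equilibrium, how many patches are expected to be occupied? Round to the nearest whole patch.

7

p* = h − e/c = 0.950 − 0.8365 = 0.1135.
Expected occupied patches = N × p* = 58 × 0.1135 = 6.59 ≈ 7.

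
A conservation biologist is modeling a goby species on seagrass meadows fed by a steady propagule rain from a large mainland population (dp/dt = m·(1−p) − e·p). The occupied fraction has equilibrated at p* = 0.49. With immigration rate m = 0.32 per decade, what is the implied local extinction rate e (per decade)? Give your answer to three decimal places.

At equilibrium m(1−p*) = e·p*, so e = m(1−p*)/p*.
e = 0.32 × 0.5100 / 0.49 = 0.3331.

0.333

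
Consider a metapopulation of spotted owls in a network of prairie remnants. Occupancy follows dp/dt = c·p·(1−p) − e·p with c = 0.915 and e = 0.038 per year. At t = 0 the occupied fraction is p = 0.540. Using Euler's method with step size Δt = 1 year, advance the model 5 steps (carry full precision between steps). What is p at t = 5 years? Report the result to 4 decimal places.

0.9583

Update rule: p ← p + [c·p·(1−p) − e·p]·Δt with Δt = 1.
step 1: Δp = +0.20677, p = 0.74677
step 2: Δp = +0.14466, p = 0.89142
step 3: Δp = +0.05469, p = 0.94611
step 4: Δp = +0.01070, p = 0.95681
step 5: Δp = +0.00145, p = 0.95826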